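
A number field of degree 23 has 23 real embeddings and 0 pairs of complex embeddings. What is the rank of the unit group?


By Dirichlet's unit theorem:
rank = r1 + r2 - 1
= 23 + 0 - 1
= 22

22


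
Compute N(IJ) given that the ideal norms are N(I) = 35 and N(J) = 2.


N(IJ) = N(I) * N(J)
= 35 * 2
= 70

70


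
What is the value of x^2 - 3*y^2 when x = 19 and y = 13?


x^2 - d*y^2
= 19^2 - 3*13^2
= 361 - 507
= -146

-146


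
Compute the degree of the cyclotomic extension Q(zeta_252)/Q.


The degree equals Euler's totient phi(252).
252 = 2^2 * 3^2 * 7
phi(252) = 72

72


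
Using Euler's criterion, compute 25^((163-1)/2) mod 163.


p = 163 is prime and the exponent is (p-1)/2 = 81, so by Euler's criterion 25^81 = (25/163) = +1 or -1 mod 163.
Compute by square-and-multiply:
  81 = 64 + 16 + 1 (binary 1010001)
  Repeated squaring mod 163: 25^1 = 25, 25^2 = 136, 25^4 = 77, 25^8 = 61, 25^16 = 135, 25^32 = 132, 25^64 = 146
  25^81 = 25^64 * 25^16 * 25^1 = 146 * 135 * 25 mod 163
    146 * 135 = 19710 = 150 mod 163
    150 * 25 = 3750 = 1 mod 163
  25^81 = 1 mod 163
Result 1: 25 is a quadratic residue mod 163.
25^81 mod 163 = 1

1


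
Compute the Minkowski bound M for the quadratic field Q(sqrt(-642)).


d = -642, d mod 4 = 2, so disc(K) = 4d = -2568; |disc(K)| = 2568
Imaginary quadratic field, so n = 2, s = r2 = 1, r1 = 0
M = (n!/n^n) * (4/pi)^s * sqrt(|disc(K)|) = (2!/2^2) * (4/pi)^1 * sqrt(2568)
= 0.5 * 1.273240 * 50.675438
= 32.2610

32.2610


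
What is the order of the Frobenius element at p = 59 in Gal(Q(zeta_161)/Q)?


The Frobenius at p in Gal(Q(zeta_n)/Q) = (Z/nZ)* is the class of p, so its order is ord_161(59), the smallest k >= 1 with 59^k = 1 mod 161.
n = 161 = 7 * 23, phi(161) = 132; the order divides phi(n).
Divisors of 132: 1, 2, 3, 4, 6, 11, 12, 22, 33, 44, 66, 132
Repeated squaring mod 161: 59^1 = 59, 59^2 = 100, 59^4 = 18, 59^8 = 2, 59^16 = 4, 59^32 = 16, 59^64 = 95, 59^128 = 9
Test divisors in increasing order:
  k=1: 59^1 = 59 mod 161
  k=2: 59^2 = 100 mod 161
  k=3: 59^3 = 100 * 59 = 104 mod 161
  k=4: 59^4 = 18 mod 161
  k=6: 59^6 = 18 * 100 = 29 mod 161
  k=11: 59^11 = 2 * 100 * 59 = 47 mod 161
  k=12: 59^12 = 2 * 18 = 36 mod 161
  k=22: 59^22 = 4 * 18 * 100 = 116 mod 161
  k=33: 59^33 = 16 * 59 = 139 mod 161
  k=44: 59^44 = 16 * 2 * 18 = 93 mod 161
  k=66: 59^66 = 95 * 100 = 1 mod 161  <- first divisor giving 1
Order = 66

66


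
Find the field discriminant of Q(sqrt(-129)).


For K = Q(sqrt(d)) with d squarefree: disc(K) = d if d = 1 mod 4, and disc(K) = 4d if d = 2 or 3 mod 4.
Here d = -129, and d mod 4 = 3.
d = 3 mod 4, not 1 (O_K = Z[sqrt(d)]), so disc(K) = 4d = 4 * (-129) = -516

-516


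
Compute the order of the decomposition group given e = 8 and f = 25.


|D_P| = e * f
= 8 * 25
= 200

200


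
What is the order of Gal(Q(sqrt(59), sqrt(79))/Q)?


The 2 square roots of distinct primes are multiplicatively independent over Q,
so [K:Q] = 2^2 and Gal(K/Q) is isomorphic to (Z/2Z)^2.
|Gal| = 2^2 = 4

4


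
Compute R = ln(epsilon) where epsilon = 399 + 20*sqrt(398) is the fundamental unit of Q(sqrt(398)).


epsilon = 399 + 20*sqrt(398)
= 797.9987
R = ln(797.9987)
= 6.6821

6.6821


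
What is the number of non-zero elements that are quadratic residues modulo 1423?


For prime p, the number of non-zero quadratic residues is (p-1)/2.
= (1423-1)/2
= 711

711


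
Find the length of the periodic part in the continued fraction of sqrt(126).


Run the CF algorithm for sqrt(126).
a_0 = floor(sqrt(126)) = 11; set m_0=0, q_0=1.
Recurrence: m' = q*a - m,  q' = (d - m'^2)/q,  a' = floor((a_0 + m')/q').
  step 1: m=11, q=5, a=4
  step 2: m=9, q=9, a=2
  step 3: m=9, q=5, a=4
  step 4: m=11, q=1, a=22
a_4 = 2*a_0 = 22, so the period closes here.
sqrt(126) = [11; 4, 2, 4, 22]
Period length = 4

4


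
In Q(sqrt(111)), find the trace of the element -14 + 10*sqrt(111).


Tr(a + b*sqrt(d)) = (a + b*sqrt(d)) + (a - b*sqrt(d)) = 2a
= 2 * (-14)
= -28

-28


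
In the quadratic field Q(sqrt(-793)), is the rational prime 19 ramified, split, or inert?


K = Q(sqrt(-793)). Since d mod 4 = 3, disc(K) = -3172.
Check p | disc: -3172 mod 19 = 1.
p does not divide disc. Compute Legendre symbol (d/p):
5^((19-1)/2) mod 19 = 1
(d/p) = 1, so p splits: (p) = P*P' with e=1, f=1, g=2.
Therefore p is split.

split


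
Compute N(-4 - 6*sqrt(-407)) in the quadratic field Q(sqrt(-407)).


N(a + b*sqrt(d)) = a^2 - d*b^2
= (-4)^2 - (-407)*(-6)^2
= 16 + 14652
= 14668

14668


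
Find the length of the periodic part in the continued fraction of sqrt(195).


Run the CF algorithm for sqrt(195).
a_0 = floor(sqrt(195)) = 13; set m_0=0, q_0=1.
Recurrence: m' = q*a - m,  q' = (d - m'^2)/q,  a' = floor((a_0 + m')/q').
  step 1: m=13, q=26, a=1
  step 2: m=13, q=1, a=26
a_2 = 2*a_0 = 26, so the period closes here.
sqrt(195) = [13; 1, 26]
Period length = 2

2


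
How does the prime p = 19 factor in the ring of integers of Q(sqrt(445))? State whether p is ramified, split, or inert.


K = Q(sqrt(445)). Since d mod 4 = 1, disc(K) = 445.
Check p | disc: 445 mod 19 = 8.
p does not divide disc. Compute Legendre symbol (d/p):
8^((19-1)/2) mod 19 = -1
(d/p) = -1, so p is inert: (p) stays prime with e=1, f=2, g=1.
Therefore p is inert.

inert


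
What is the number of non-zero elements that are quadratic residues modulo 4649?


For prime p, the number of non-zero quadratic residues is (p-1)/2.
= (4649-1)/2
= 2324

2324


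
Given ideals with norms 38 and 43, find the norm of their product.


N(IJ) = N(I) * N(J)
= 38 * 43
= 1634

1634


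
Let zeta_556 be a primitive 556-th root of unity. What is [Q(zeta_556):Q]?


The degree equals Euler's totient phi(556).
556 = 2^2 * 139
phi(556) = 276

276


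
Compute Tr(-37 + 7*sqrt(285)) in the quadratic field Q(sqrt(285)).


Tr(a + b*sqrt(d)) = (a + b*sqrt(d)) + (a - b*sqrt(d)) = 2a
= 2 * (-37)
= -74

-74


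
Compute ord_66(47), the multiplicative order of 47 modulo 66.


We want ord_66(47), the smallest k >= 1 with 47^k = 1 mod 66.
n = 66 = 2 * 3 * 11, phi(66) = 20; the order divides phi(n).
Divisors of 20: 1, 2, 4, 5, 10, 20
Repeated squaring mod 66: 47^1 = 47, 47^2 = 31, 47^4 = 37, 47^8 = 49, 47^16 = 25
Test divisors in increasing order:
  k=1: 47^1 = 47 mod 66
  k=2: 47^2 = 31 mod 66
  k=4: 47^4 = 37 mod 66
  k=5: 47^5 = 37 * 47 = 23 mod 66
  k=10: 47^10 = 49 * 31 = 1 mod 66  <- first divisor giving 1
Order = 10

10


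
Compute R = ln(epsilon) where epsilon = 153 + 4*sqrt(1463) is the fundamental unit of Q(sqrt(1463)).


epsilon = 153 + 4*sqrt(1463)
= 305.9967
R = ln(305.9967)
= 5.7236

5.7236


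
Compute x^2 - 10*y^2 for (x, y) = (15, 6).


x^2 - d*y^2
= 15^2 - 10*6^2
= 225 - 360
= -135

-135


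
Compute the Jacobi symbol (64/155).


Compute (64/155) via quadratic reciprocity:
  pull out 2: (2/155) = -1  (since 155 mod 8 = 3)
  pull out 2: (2/155) = -1  (since 155 mod 8 = 3)
  pull out 2: (2/155) = -1  (since 155 mod 8 = 3)
  pull out 2: (2/155) = -1  (since 155 mod 8 = 3)
  pull out 2: (2/155) = -1  (since 155 mod 8 = 3)
  pull out 2: (2/155) = -1  (since 155 mod 8 = 3)
  (1/155) = 1
Product of signs = 1

1


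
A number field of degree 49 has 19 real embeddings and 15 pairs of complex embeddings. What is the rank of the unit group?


By Dirichlet's unit theorem:
rank = r1 + r2 - 1
= 19 + 15 - 1
= 33

33


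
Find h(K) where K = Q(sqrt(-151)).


K = Q(sqrt(-151)). d mod 4 = 1, so D = disc(K) = d = -151
h(K) equals the number of primitive reduced positive-definite forms (a, b, c) = a*x^2 + b*x*y + c*y^2 with b^2 - 4ac = D,
where reduced means |b| <= a <= c, with b >= 0 whenever |b| = a or a = c, and primitive means gcd(a, b, c) = 1.
Reduced forces 3a^2 <= |D| = 151, so 1 <= a <= 7; b must have the parity of D, and c = (b^2 - D)/(4a) must be an integer >= a.
Enumerate a = 1..7, b in [-a, a]:
  a=1: (1, 1, 38)  [1]
  a=2: (2, -1, 19), (2, 1, 19)  [2]
  a=3: none
  a=4: (4, -3, 10), (4, 3, 10)  [2]
  a=5: (5, -3, 8), (5, 3, 8)  [2]
  a=6..7: none
Total reduced forms: 1 + 2 + 2 + 2 = 7
h = 7

7


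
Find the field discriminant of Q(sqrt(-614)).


For K = Q(sqrt(d)) with d squarefree: disc(K) = d if d = 1 mod 4, and disc(K) = 4d if d = 2 or 3 mod 4.
Here d = -614, and d mod 4 = 2.
d = 2 mod 4, not 1 (O_K = Z[sqrt(d)]), so disc(K) = 4d = 4 * (-614) = -2456

-2456


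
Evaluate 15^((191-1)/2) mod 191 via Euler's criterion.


p = 191 is prime and the exponent is (p-1)/2 = 95, so by Euler's criterion 15^95 = (15/191) = +1 or -1 mod 191.
Compute by square-and-multiply:
  95 = 64 + 16 + 8 + 4 + 2 + 1 (binary 1011111)
  Repeated squaring mod 191: 15^1 = 15, 15^2 = 34, 15^4 = 10, 15^8 = 100, 15^16 = 68, 15^32 = 40, 15^64 = 72
  15^95 = 15^64 * 15^16 * 15^8 * 15^4 * 15^2 * 15^1 = 72 * 68 * 100 * 10 * 34 * 15 mod 191
    72 * 68 = 4896 = 121 mod 191
    121 * 100 = 12100 = 67 mod 191
    67 * 10 = 670 = 97 mod 191
    97 * 34 = 3298 = 51 mod 191
    51 * 15 = 765 = 1 mod 191
  15^95 = 1 mod 191
Result 1: 15 is a quadratic residue mod 191.
15^95 mod 191 = 1

1


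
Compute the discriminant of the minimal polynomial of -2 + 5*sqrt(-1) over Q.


The element -2 + 5*sqrt(-1) has minimal polynomial:
x^2 + 4*x + 29
Discriminant = (4)^2 - 4*(29)
= 16 - 116
= -100

-100


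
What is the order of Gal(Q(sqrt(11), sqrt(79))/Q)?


The 2 square roots of distinct primes are multiplicatively independent over Q,
so [K:Q] = 2^2 and Gal(K/Q) is isomorphic to (Z/2Z)^2.
|Gal| = 2^2 = 4

4


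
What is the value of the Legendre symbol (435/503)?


p = 503 is prime, so compute (435/503) with the reciprocity algorithm (Jacobi-symbol steps: pull out 2s via (2/n), flip via reciprocity, reduce):
  reciprocity: (435/503) -> -(503/435)
  reduce: (68/435)
  pull out 2: (2/435) = -1  (since 435 mod 8 = 3)
  pull out 2: (2/435) = -1  (since 435 mod 8 = 3)
  reciprocity: (17/435) -> +(435/17)
  reduce: (10/17)
  pull out 2: (2/17) = +1  (since 17 mod 8 = 1)
  reciprocity: (5/17) -> +(17/5)
  reduce: (2/5)
  pull out 2: (2/5) = -1  (since 5 mod 8 = 5)
  (1/5) = 1
Product of signs = 1
(435/503) = 1

1


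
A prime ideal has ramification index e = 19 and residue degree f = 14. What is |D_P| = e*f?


|D_P| = e * f
= 19 * 14
= 266

266


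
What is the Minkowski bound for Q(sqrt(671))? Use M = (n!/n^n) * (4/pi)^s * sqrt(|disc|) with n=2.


d = 671, d mod 4 = 3, so disc(K) = 4d = 2684; |disc(K)| = 2684
Real quadratic field, so n = 2, s = r2 = 0, r1 = 2
M = (n!/n^n) * (4/pi)^s * sqrt(|disc(K)|) = (2!/2^2) * (4/pi)^0 * sqrt(2684)
= 0.5 * 1.000000 * 51.807335
= 25.9037

25.9037


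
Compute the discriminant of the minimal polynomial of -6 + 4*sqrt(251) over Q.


The element -6 + 4*sqrt(251) has minimal polynomial:
x^2 + 12*x - 3980
Discriminant = (12)^2 - 4*(-3980)
= 144 + 15920
= 16064

16064


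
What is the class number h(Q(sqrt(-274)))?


K = Q(sqrt(-274)). d mod 4 = 2, so D = disc(K) = 4d = -1096
h(K) equals the number of primitive reduced positive-definite forms (a, b, c) = a*x^2 + b*x*y + c*y^2 with b^2 - 4ac = D,
where reduced means |b| <= a <= c, with b >= 0 whenever |b| = a or a = c, and primitive means gcd(a, b, c) = 1.
Reduced forces 3a^2 <= |D| = 1096, so 1 <= a <= 19; b must have the parity of D, and c = (b^2 - D)/(4a) must be an integer >= a.
Enumerate a = 1..19, b in [-a, a]:
  a=1: (1, 0, 274)  [1]
  a=2: (2, 0, 137)  [1]
  a=3..4: none
  a=5: (5, -2, 55), (5, 2, 55)  [2]
  a=6..9: none
  a=10: (10, -8, 29), (10, 8, 29)  [2]
  a=11: (11, -2, 25), (11, 2, 25)  [2]
  a=12: none
  a=13: (13, -10, 23), (13, 10, 23)  [2]
  a=14..16: none
  a=17: (17, -14, 19), (17, 14, 19)  [2]
  a=18..19: none
Total reduced forms: 1 + 1 + 2 + 2 + 2 + 2 + 2 = 12
h = 12

12


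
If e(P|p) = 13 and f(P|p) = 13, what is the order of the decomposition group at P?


|D_P| = e * f
= 13 * 13
= 169

169


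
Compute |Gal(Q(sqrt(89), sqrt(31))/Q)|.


The 2 square roots of distinct primes are multiplicatively independent over Q,
so [K:Q] = 2^2 and Gal(K/Q) is isomorphic to (Z/2Z)^2.
|Gal| = 2^2 = 4

4


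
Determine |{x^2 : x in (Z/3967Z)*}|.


For prime p, the number of non-zero quadratic residues is (p-1)/2.
= (3967-1)/2
= 1983

1983


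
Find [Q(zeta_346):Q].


The degree equals Euler's totient phi(346).
346 = 2 * 173
phi(346) = 172

172


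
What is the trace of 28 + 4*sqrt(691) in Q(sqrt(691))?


Tr(a + b*sqrt(d)) = (a + b*sqrt(d)) + (a - b*sqrt(d)) = 2a
= 2 * (28)
= 56

56


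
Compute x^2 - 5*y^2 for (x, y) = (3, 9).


x^2 - d*y^2
= 3^2 - 5*9^2
= 9 - 405
= -396

-396


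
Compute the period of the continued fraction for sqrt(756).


Run the CF algorithm for sqrt(756).
a_0 = floor(sqrt(756)) = 27; set m_0=0, q_0=1.
Recurrence: m' = q*a - m,  q' = (d - m'^2)/q,  a' = floor((a_0 + m')/q').
  step 1: m=27, q=27, a=2
  step 2: m=27, q=1, a=54
a_2 = 2*a_0 = 54, so the period closes here.
sqrt(756) = [27; 2, 54]
Period length = 2

2


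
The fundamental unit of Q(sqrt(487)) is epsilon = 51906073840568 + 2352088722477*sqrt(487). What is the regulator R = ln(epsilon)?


epsilon = 51906073840568 + 2352088722477*sqrt(487)
= 1.0381e+14
R = ln(1.0381e+14)
= 32.2736

32.2736


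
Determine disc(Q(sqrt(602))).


For K = Q(sqrt(d)) with d squarefree: disc(K) = d if d = 1 mod 4, and disc(K) = 4d if d = 2 or 3 mod 4.
Here d = 602, and d mod 4 = 2.
d = 2 mod 4, not 1 (O_K = Z[sqrt(d)]), so disc(K) = 4d = 4 * (602) = 2408

2408


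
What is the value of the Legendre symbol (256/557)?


p = 557 is prime, so compute (256/557) with the reciprocity algorithm (Jacobi-symbol steps: pull out 2s via (2/n), flip via reciprocity, reduce):
  pull out 2: (2/557) = -1  (since 557 mod 8 = 5)
  pull out 2: (2/557) = -1  (since 557 mod 8 = 5)
  pull out 2: (2/557) = -1  (since 557 mod 8 = 5)
  pull out 2: (2/557) = -1  (since 557 mod 8 = 5)
  pull out 2: (2/557) = -1  (since 557 mod 8 = 5)
  pull out 2: (2/557) = -1  (since 557 mod 8 = 5)
  pull out 2: (2/557) = -1  (since 557 mod 8 = 5)
  pull out 2: (2/557) = -1  (since 557 mod 8 = 5)
  (1/557) = 1
Product of signs = 1
(256/557) = 1

1


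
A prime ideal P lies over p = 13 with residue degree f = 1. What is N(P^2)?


N(P^a) = p^(a*f)
= 13^(2*1)
= 13^2
= 169

169


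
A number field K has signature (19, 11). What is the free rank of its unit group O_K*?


By Dirichlet's unit theorem:
rank = r1 + r2 - 1
= 19 + 11 - 1
= 29

29


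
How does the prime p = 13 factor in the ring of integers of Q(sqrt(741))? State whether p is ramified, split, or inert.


K = Q(sqrt(741)). Since d mod 4 = 1, disc(K) = 741.
Check p | disc: 741 mod 13 = 0.
p divides disc, so p ramifies: (p) = P^2 with e=2, f=1, g=1.
Therefore p is ramified.

ramified


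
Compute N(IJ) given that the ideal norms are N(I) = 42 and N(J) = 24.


N(IJ) = N(I) * N(J)
= 42 * 24
= 1008

1008


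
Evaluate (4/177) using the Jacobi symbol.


Compute (4/177) via quadratic reciprocity:
  pull out 2: (2/177) = +1  (since 177 mod 8 = 1)
  pull out 2: (2/177) = +1  (since 177 mod 8 = 1)
  (1/177) = 1
Product of signs = 1

1


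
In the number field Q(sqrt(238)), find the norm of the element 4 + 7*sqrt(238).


N(a + b*sqrt(d)) = a^2 - d*b^2
= (4)^2 - (238)*(7)^2
= 16 - 11662
= -11646

-11646


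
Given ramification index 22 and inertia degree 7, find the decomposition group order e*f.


|D_P| = e * f
= 22 * 7
= 154

154


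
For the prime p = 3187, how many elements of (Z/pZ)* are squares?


For prime p, the number of non-zero quadratic residues is (p-1)/2.
= (3187-1)/2
= 1593

1593


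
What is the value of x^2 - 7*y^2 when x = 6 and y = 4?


x^2 - d*y^2
= 6^2 - 7*4^2
= 36 - 112
= -76

-76


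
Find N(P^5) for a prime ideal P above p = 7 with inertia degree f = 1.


N(P^a) = p^(a*f)
= 7^(5*1)
= 7^5
= 16807

16807


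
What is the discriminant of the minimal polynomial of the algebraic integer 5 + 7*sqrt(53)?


The element 5 + 7*sqrt(53) has minimal polynomial:
x^2 - 10*x - 2572
Discriminant = (-10)^2 - 4*(-2572)
= 100 + 10288
= 10388

10388


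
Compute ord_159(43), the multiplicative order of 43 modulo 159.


We want ord_159(43), the smallest k >= 1 with 43^k = 1 mod 159.
n = 159 = 3 * 53, phi(159) = 104; the order divides phi(n).
Divisors of 104: 1, 2, 4, 8, 13, 26, 52, 104
Repeated squaring mod 159: 43^1 = 43, 43^2 = 100, 43^4 = 142, 43^8 = 130, 43^16 = 46, 43^32 = 49, 43^64 = 16
Test divisors in increasing order:
  k=1: 43^1 = 43 mod 159
  k=2: 43^2 = 100 mod 159
  k=4: 43^4 = 142 mod 159
  k=8: 43^8 = 130 mod 159
  k=13: 43^13 = 130 * 142 * 43 = 52 mod 159
  k=26: 43^26 = 46 * 130 * 100 = 1 mod 159  <- first divisor giving 1
Order = 26

26


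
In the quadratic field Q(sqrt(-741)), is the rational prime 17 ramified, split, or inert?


K = Q(sqrt(-741)). Since d mod 4 = 3, disc(K) = -2964.
Check p | disc: -2964 mod 17 = 11.
p does not divide disc. Compute Legendre symbol (d/p):
7^((17-1)/2) mod 17 = -1
(d/p) = -1, so p is inert: (p) stays prime with e=1, f=2, g=1.
Therefore p is inert.

inert


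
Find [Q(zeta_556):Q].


The degree equals Euler's totient phi(556).
556 = 2^2 * 139
phi(556) = 276

276


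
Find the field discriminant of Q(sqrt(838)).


For K = Q(sqrt(d)) with d squarefree: disc(K) = d if d = 1 mod 4, and disc(K) = 4d if d = 2 or 3 mod 4.
Here d = 838, and d mod 4 = 2.
d = 2 mod 4, not 1 (O_K = Z[sqrt(d)]), so disc(K) = 4d = 4 * (838) = 3352

3352


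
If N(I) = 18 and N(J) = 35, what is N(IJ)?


N(IJ) = N(I) * N(J)
= 18 * 35
= 630

630


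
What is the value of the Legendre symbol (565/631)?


p = 631 is prime, so compute (565/631) with the reciprocity algorithm (Jacobi-symbol steps: pull out 2s via (2/n), flip via reciprocity, reduce):
  reciprocity: (565/631) -> +(631/565)
  reduce: (66/565)
  pull out 2: (2/565) = -1  (since 565 mod 8 = 5)
  reciprocity: (33/565) -> +(565/33)
  reduce: (4/33)
  pull out 2: (2/33) = +1  (since 33 mod 8 = 1)
  pull out 2: (2/33) = +1  (since 33 mod 8 = 1)
  (1/33) = 1
Product of signs = -1
(565/631) = -1

-1


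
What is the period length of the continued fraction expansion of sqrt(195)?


Run the CF algorithm for sqrt(195).
a_0 = floor(sqrt(195)) = 13; set m_0=0, q_0=1.
Recurrence: m' = q*a - m,  q' = (d - m'^2)/q,  a' = floor((a_0 + m')/q').
  step 1: m=13, q=26, a=1
  step 2: m=13, q=1, a=26
a_2 = 2*a_0 = 26, so the period closes here.
sqrt(195) = [13; 1, 26]
Period length = 2

2


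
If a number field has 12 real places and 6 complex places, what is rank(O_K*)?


By Dirichlet's unit theorem:
rank = r1 + r2 - 1
= 12 + 6 - 1
= 17

17


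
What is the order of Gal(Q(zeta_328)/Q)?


|Gal(Q(zeta_328)/Q)| = phi(328)
= 160

160


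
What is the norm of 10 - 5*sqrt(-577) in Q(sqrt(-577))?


N(a + b*sqrt(d)) = a^2 - d*b^2
= (10)^2 - (-577)*(-5)^2
= 100 + 14425
= 14525

14525


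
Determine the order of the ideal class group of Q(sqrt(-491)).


K = Q(sqrt(-491)). d mod 4 = 1, so D = disc(K) = d = -491
h(K) equals the number of primitive reduced positive-definite forms (a, b, c) = a*x^2 + b*x*y + c*y^2 with b^2 - 4ac = D,
where reduced means |b| <= a <= c, with b >= 0 whenever |b| = a or a = c, and primitive means gcd(a, b, c) = 1.
Reduced forces 3a^2 <= |D| = 491, so 1 <= a <= 12; b must have the parity of D, and c = (b^2 - D)/(4a) must be an integer >= a.
Enumerate a = 1..12, b in [-a, a]:
  a=1: (1, 1, 123)  [1]
  a=2: none
  a=3: (3, -1, 41), (3, 1, 41)  [2]
  a=4: none
  a=5: (5, -3, 25), (5, 3, 25)  [2]
  a=6..8: none
  a=9: (9, -7, 15), (9, 7, 15)  [2]
  a=10: none
  a=11: (11, -9, 13), (11, 9, 13)  [2]
  a=12: none
Total reduced forms: 1 + 2 + 2 + 2 + 2 = 9
h = 9

9


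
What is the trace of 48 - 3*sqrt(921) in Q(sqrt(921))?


Tr(a + b*sqrt(d)) = (a + b*sqrt(d)) + (a - b*sqrt(d)) = 2a
= 2 * (48)
= 96

96


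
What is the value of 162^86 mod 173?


p = 173 is prime and the exponent is (p-1)/2 = 86, so by Euler's criterion 162^86 = (162/173) = +1 or -1 mod 173.
Compute by square-and-multiply:
  86 = 64 + 16 + 4 + 2 (binary 1010110)
  Repeated squaring mod 173: 162^1 = 162, 162^2 = 121, 162^4 = 109, 162^8 = 117, 162^16 = 22, 162^32 = 138, 162^64 = 14
  162^86 = 162^64 * 162^16 * 162^4 * 162^2 = 14 * 22 * 109 * 121 mod 173
    14 * 22 = 308 = 135 mod 173
    135 * 109 = 14715 = 10 mod 173
    10 * 121 = 1210 = 172 mod 173
  162^86 = 172 mod 173
Result 172 = p - 1 = -1 mod 173: 162 is a quadratic non-residue mod 173. As a residue in [0, p-1] the value is 172.
162^86 mod 173 = 172

172


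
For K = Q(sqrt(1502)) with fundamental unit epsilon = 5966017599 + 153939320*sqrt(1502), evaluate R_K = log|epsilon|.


epsilon = 5966017599 + 153939320*sqrt(1502)
= 1.1932e+10
R = ln(1.1932e+10)
= 23.2025

23.2025


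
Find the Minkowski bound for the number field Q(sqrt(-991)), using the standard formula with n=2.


d = -991, d mod 4 = 1, so disc(K) = d = -991; |disc(K)| = 991
Imaginary quadratic field, so n = 2, s = r2 = 1, r1 = 0
M = (n!/n^n) * (4/pi)^s * sqrt(|disc(K)|) = (2!/2^2) * (4/pi)^1 * sqrt(991)
= 0.5 * 1.273240 * 31.480152
= 20.0409

20.0409


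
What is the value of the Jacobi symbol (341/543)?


Compute (341/543) via quadratic reciprocity:
  reciprocity: (341/543) -> +(543/341)
  reduce: (202/341)
  pull out 2: (2/341) = -1  (since 341 mod 8 = 5)
  reciprocity: (101/341) -> +(341/101)
  reduce: (38/101)
  pull out 2: (2/101) = -1  (since 101 mod 8 = 5)
  reciprocity: (19/101) -> +(101/19)
  reduce: (6/19)
  pull out 2: (2/19) = -1  (since 19 mod 8 = 3)
  reciprocity: (3/19) -> -(19/3)
  reduce: (1/3)
  (1/3) = 1
Product of signs = 1

1


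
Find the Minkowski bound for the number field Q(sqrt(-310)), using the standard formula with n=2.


d = -310, d mod 4 = 2, so disc(K) = 4d = -1240; |disc(K)| = 1240
Imaginary quadratic field, so n = 2, s = r2 = 1, r1 = 0
M = (n!/n^n) * (4/pi)^s * sqrt(|disc(K)|) = (2!/2^2) * (4/pi)^1 * sqrt(1240)
= 0.5 * 1.273240 * 35.213634
= 22.4177

22.4177


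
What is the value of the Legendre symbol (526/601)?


p = 601 is prime, so compute (526/601) with the reciprocity algorithm (Jacobi-symbol steps: pull out 2s via (2/n), flip via reciprocity, reduce):
  pull out 2: (2/601) = +1  (since 601 mod 8 = 1)
  reciprocity: (263/601) -> +(601/263)
  reduce: (75/263)
  reciprocity: (75/263) -> -(263/75)
  reduce: (38/75)
  pull out 2: (2/75) = -1  (since 75 mod 8 = 3)
  reciprocity: (19/75) -> -(75/19)
  reduce: (18/19)
  pull out 2: (2/19) = -1  (since 19 mod 8 = 3)
  reciprocity: (9/19) -> +(19/9)
  reduce: (1/9)
  (1/9) = 1
Product of signs = 1
(526/601) = 1

1


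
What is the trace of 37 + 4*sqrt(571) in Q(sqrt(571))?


Tr(a + b*sqrt(d)) = (a + b*sqrt(d)) + (a - b*sqrt(d)) = 2a
= 2 * (37)
= 74

74


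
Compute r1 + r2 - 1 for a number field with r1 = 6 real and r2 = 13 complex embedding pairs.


By Dirichlet's unit theorem:
rank = r1 + r2 - 1
= 6 + 13 - 1
= 18

18


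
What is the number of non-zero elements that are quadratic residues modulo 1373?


For prime p, the number of non-zero quadratic residues is (p-1)/2.
= (1373-1)/2
= 686

686


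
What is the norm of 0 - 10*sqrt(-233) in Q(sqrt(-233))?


N(a + b*sqrt(d)) = a^2 - d*b^2
= (0)^2 - (-233)*(-10)^2
= 0 + 23300
= 23300

23300


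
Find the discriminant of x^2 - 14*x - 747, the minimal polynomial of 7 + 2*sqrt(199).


The element 7 + 2*sqrt(199) has minimal polynomial:
x^2 - 14*x - 747
Discriminant = (-14)^2 - 4*(-747)
= 196 + 2988
= 3184

3184


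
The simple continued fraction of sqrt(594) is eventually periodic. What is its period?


Run the CF algorithm for sqrt(594).
a_0 = floor(sqrt(594)) = 24; set m_0=0, q_0=1.
Recurrence: m' = q*a - m,  q' = (d - m'^2)/q,  a' = floor((a_0 + m')/q').
  step 1: m=24, q=18, a=2
  step 2: m=12, q=25, a=1
  step 3: m=13, q=17, a=2
  step 4: m=21, q=9, a=5
  step 5: m=24, q=2, a=24
  step 6: m=24, q=9, a=5
  step 7: m=21, q=17, a=2
  step 8: m=13, q=25, a=1
  step 9: m=12, q=18, a=2
  step 10: m=24, q=1, a=48
a_10 = 2*a_0 = 48, so the period closes here.
sqrt(594) = [24; 2, 1, 2, 5, 24, 5, 2, 1, 2, 48]
Period length = 10

10


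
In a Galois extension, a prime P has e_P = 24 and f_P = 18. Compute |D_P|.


|D_P| = e * f
= 24 * 18
= 432

432


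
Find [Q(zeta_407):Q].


The degree equals Euler's totient phi(407).
407 = 11 * 37
phi(407) = 360

360


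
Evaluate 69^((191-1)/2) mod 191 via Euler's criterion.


p = 191 is prime and the exponent is (p-1)/2 = 95, so by Euler's criterion 69^95 = (69/191) = +1 or -1 mod 191.
Compute by square-and-multiply:
  95 = 64 + 16 + 8 + 4 + 2 + 1 (binary 1011111)
  Repeated squaring mod 191: 69^1 = 69, 69^2 = 177, 69^4 = 5, 69^8 = 25, 69^16 = 52, 69^32 = 30, 69^64 = 136
  69^95 = 69^64 * 69^16 * 69^8 * 69^4 * 69^2 * 69^1 = 136 * 52 * 25 * 5 * 177 * 69 mod 191
    136 * 52 = 7072 = 5 mod 191
    5 * 25 = 125 = 125 mod 191
    125 * 5 = 625 = 52 mod 191
    52 * 177 = 9204 = 36 mod 191
    36 * 69 = 2484 = 1 mod 191
  69^95 = 1 mod 191
Result 1: 69 is a quadratic residue mod 191.
69^95 mod 191 = 1

1


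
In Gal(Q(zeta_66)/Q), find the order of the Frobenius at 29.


The Frobenius at p in Gal(Q(zeta_n)/Q) = (Z/nZ)* is the class of p, so its order is ord_66(29), the smallest k >= 1 with 29^k = 1 mod 66.
n = 66 = 2 * 3 * 11, phi(66) = 20; the order divides phi(n).
Divisors of 20: 1, 2, 4, 5, 10, 20
Repeated squaring mod 66: 29^1 = 29, 29^2 = 49, 29^4 = 25, 29^8 = 31, 29^16 = 37
Test divisors in increasing order:
  k=1: 29^1 = 29 mod 66
  k=2: 29^2 = 49 mod 66
  k=4: 29^4 = 25 mod 66
  k=5: 29^5 = 25 * 29 = 65 mod 66
  k=10: 29^10 = 31 * 49 = 1 mod 66  <- first divisor giving 1
Order = 10

10


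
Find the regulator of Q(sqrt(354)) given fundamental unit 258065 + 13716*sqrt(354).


epsilon = 258065 + 13716*sqrt(354)
= 516130.0000
R = ln(516130.0000)
= 13.1541

13.1541


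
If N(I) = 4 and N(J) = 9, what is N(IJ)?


N(IJ) = N(I) * N(J)
= 4 * 9
= 36

36


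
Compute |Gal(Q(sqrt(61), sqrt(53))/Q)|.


The 2 square roots of distinct primes are multiplicatively independent over Q,
so [K:Q] = 2^2 and Gal(K/Q) is isomorphic to (Z/2Z)^2.
|Gal| = 2^2 = 4

4


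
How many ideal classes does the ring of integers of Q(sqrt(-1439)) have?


K = Q(sqrt(-1439)). d mod 4 = 1, so D = disc(K) = d = -1439
h(K) equals the number of primitive reduced positive-definite forms (a, b, c) = a*x^2 + b*x*y + c*y^2 with b^2 - 4ac = D,
where reduced means |b| <= a <= c, with b >= 0 whenever |b| = a or a = c, and primitive means gcd(a, b, c) = 1.
Reduced forces 3a^2 <= |D| = 1439, so 1 <= a <= 21; b must have the parity of D, and c = (b^2 - D)/(4a) must be an integer >= a.
Enumerate a = 1..21, b in [-a, a]:
  a=1: (1, 1, 360)  [1]
  a=2: (2, -1, 180), (2, 1, 180)  [2]
  a=3: (3, -1, 120), (3, 1, 120)  [2]
  a=4: (4, -1, 90), (4, 1, 90)  [2]
  a=5: (5, -1, 72), (5, 1, 72)  [2]
  a=6: (6, -5, 61), (6, -1, 60), (6, 1, 60), (6, 5, 61)  [4]
  a=7: none
  a=8: (8, -1, 45), (8, 1, 45)  [2]
  a=9: (9, -1, 40), (9, 1, 40)  [2]
  a=10: (10, -9, 38), (10, -1, 36), (10, 1, 36), (10, 9, 38)  [4]
  a=11: none
  a=12: (12, -7, 31), (12, -1, 30), (12, 1, 30), (12, 7, 31)  [4]
  a=13: (13, -11, 30), (13, 11, 30)  [2]
  a=14: none
  a=15: (15, -11, 26), (15, -1, 24), (15, 1, 24), (15, 11, 26)  [4]
  a=16: (16, -15, 26), (16, 15, 26)  [2]
  a=17: none
  a=18: (18, -17, 24), (18, -1, 20), (18, 1, 20), (18, 17, 24)  [4]
  a=19: (19, -9, 20), (19, 9, 20)  [2]
  a=20..21: none
Total reduced forms: 1 + 2 + 2 + 2 + 2 + 4 + 2 + 2 + 4 + 4 + 2 + 4 + 2 + 4 + 2 = 39
h = 39

39


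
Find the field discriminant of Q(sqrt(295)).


For K = Q(sqrt(d)) with d squarefree: disc(K) = d if d = 1 mod 4, and disc(K) = 4d if d = 2 or 3 mod 4.
Here d = 295, and d mod 4 = 3.
d = 3 mod 4, not 1 (O_K = Z[sqrt(d)]), so disc(K) = 4d = 4 * (295) = 1180

1180


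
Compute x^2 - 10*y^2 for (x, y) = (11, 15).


x^2 - d*y^2
= 11^2 - 10*15^2
= 121 - 2250
= -2129

-2129


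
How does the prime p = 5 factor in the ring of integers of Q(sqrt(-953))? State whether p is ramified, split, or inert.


K = Q(sqrt(-953)). Since d mod 4 = 3, disc(K) = -3812.
Check p | disc: -3812 mod 5 = 3.
p does not divide disc. Compute Legendre symbol (d/p):
2^((5-1)/2) mod 5 = -1
(d/p) = -1, so p is inert: (p) stays prime with e=1, f=2, g=1.
Therefore p is inert.

inert


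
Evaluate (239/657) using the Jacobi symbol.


Compute (239/657) via quadratic reciprocity:
  reciprocity: (239/657) -> +(657/239)
  reduce: (179/239)
  reciprocity: (179/239) -> -(239/179)
  reduce: (60/179)
  pull out 2: (2/179) = -1  (since 179 mod 8 = 3)
  pull out 2: (2/179) = -1  (since 179 mod 8 = 3)
  reciprocity: (15/179) -> -(179/15)
  reduce: (14/15)
  pull out 2: (2/15) = +1  (since 15 mod 8 = 7)
  reciprocity: (7/15) -> -(15/7)
  reduce: (1/7)
  (1/7) = 1
Product of signs = -1

-1


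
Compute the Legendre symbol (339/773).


p = 773 is prime, so compute (339/773) with the reciprocity algorithm (Jacobi-symbol steps: pull out 2s via (2/n), flip via reciprocity, reduce):
  reciprocity: (339/773) -> +(773/339)
  reduce: (95/339)
  reciprocity: (95/339) -> -(339/95)
  reduce: (54/95)
  pull out 2: (2/95) = +1  (since 95 mod 8 = 7)
  reciprocity: (27/95) -> -(95/27)
  reduce: (14/27)
  pull out 2: (2/27) = -1  (since 27 mod 8 = 3)
  reciprocity: (7/27) -> -(27/7)
  reduce: (6/7)
  pull out 2: (2/7) = +1  (since 7 mod 8 = 7)
  reciprocity: (3/7) -> -(7/3)
  reduce: (1/3)
  (1/3) = 1
Product of signs = -1
(339/773) = -1

-1


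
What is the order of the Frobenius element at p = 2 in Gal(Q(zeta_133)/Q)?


The Frobenius at p in Gal(Q(zeta_n)/Q) = (Z/nZ)* is the class of p, so its order is ord_133(2), the smallest k >= 1 with 2^k = 1 mod 133.
n = 133 = 7 * 19, phi(133) = 108; the order divides phi(n).
Divisors of 108: 1, 2, 3, 4, 6, 9, 12, 18, 27, 36, 54, 108
Repeated squaring mod 133: 2^1 = 2, 2^2 = 4, 2^4 = 16, 2^8 = 123, 2^16 = 100, 2^32 = 25, 2^64 = 93
Test divisors in increasing order:
  k=1: 2^1 = 2 mod 133
  k=2: 2^2 = 4 mod 133
  k=3: 2^3 = 4 * 2 = 8 mod 133
  k=4: 2^4 = 16 mod 133
  k=6: 2^6 = 16 * 4 = 64 mod 133
  k=9: 2^9 = 123 * 2 = 113 mod 133
  k=12: 2^12 = 123 * 16 = 106 mod 133
  k=18: 2^18 = 100 * 4 = 1 mod 133  <- first divisor giving 1
Order = 18

18


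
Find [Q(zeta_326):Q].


The degree equals Euler's totient phi(326).
326 = 2 * 163
phi(326) = 162

162


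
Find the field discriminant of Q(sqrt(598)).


For K = Q(sqrt(d)) with d squarefree: disc(K) = d if d = 1 mod 4, and disc(K) = 4d if d = 2 or 3 mod 4.
Here d = 598, and d mod 4 = 2.
d = 2 mod 4, not 1 (O_K = Z[sqrt(d)]), so disc(K) = 4d = 4 * (598) = 2392

2392


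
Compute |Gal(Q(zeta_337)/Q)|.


|Gal(Q(zeta_337)/Q)| = phi(337)
= 336

336


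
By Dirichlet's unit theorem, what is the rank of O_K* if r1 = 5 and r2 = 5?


By Dirichlet's unit theorem:
rank = r1 + r2 - 1
= 5 + 5 - 1
= 9

9


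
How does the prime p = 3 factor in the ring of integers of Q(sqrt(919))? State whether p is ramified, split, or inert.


K = Q(sqrt(919)). Since d mod 4 = 3, disc(K) = 3676.
Check p | disc: 3676 mod 3 = 1.
p does not divide disc. Compute Legendre symbol (d/p):
1^((3-1)/2) mod 3 = 1
(d/p) = 1, so p splits: (p) = P*P' with e=1, f=1, g=2.
Therefore p is split.

split


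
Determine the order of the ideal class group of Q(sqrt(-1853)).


K = Q(sqrt(-1853)). d mod 4 = 3, so D = disc(K) = 4d = -7412
h(K) equals the number of primitive reduced positive-definite forms (a, b, c) = a*x^2 + b*x*y + c*y^2 with b^2 - 4ac = D,
where reduced means |b| <= a <= c, with b >= 0 whenever |b| = a or a = c, and primitive means gcd(a, b, c) = 1.
Reduced forces 3a^2 <= |D| = 7412, so 1 <= a <= 49; b must have the parity of D, and c = (b^2 - D)/(4a) must be an integer >= a.
Enumerate a = 1..49, b in [-a, a]:
  a=1: (1, 0, 1853)  [1]
  a=2: (2, 2, 927)  [1]
  a=3: (3, -2, 618), (3, 2, 618)  [2]
  a=4..5: none
  a=6: (6, -2, 309), (6, 2, 309)  [2]
  a=7: (7, -6, 266), (7, 6, 266)  [2]
  a=8: none
  a=9: (9, -2, 206), (9, 2, 206)  [2]
  a=10..13: none
  a=14: (14, -6, 133), (14, 6, 133)  [2]
  a=15..16: none
  a=17: (17, 0, 109)  [1]
  a=18: (18, -2, 103), (18, 2, 103)  [2]
  a=19: (19, -6, 98), (19, 6, 98)  [2]
  a=20: none
  a=21: (21, -20, 93), (21, -8, 89), (21, 8, 89), (21, 20, 93)  [4]
  a=22..26: none
  a=27: (27, -16, 71), (27, 16, 71)  [2]
  a=28..30: none
  a=31: (31, -20, 63), (31, 20, 63)  [2]
  a=32..33: none
  a=34: (34, 34, 63)  [1]
  a=35..36: none
  a=37: (37, -32, 57), (37, 32, 57)  [2]
  a=38: (38, -6, 49), (38, 6, 49)  [2]
  a=39..40: none
  a=41: (41, -38, 54), (41, 38, 54)  [2]
  a=42: (42, -34, 51), (42, -22, 47), (42, 22, 47), (42, 34, 51)  [4]
  a=43..49: none
Total reduced forms: 1 + 1 + 2 + 2 + 2 + 2 + 2 + 1 + 2 + 2 + 4 + 2 + 2 + 1 + 2 + 2 + 2 + 4 = 36
h = 36

36


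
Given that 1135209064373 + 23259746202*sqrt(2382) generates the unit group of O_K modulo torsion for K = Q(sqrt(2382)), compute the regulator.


epsilon = 1135209064373 + 23259746202*sqrt(2382)
= 2.2704e+12
R = ln(2.2704e+12)
= 28.4510

28.4510


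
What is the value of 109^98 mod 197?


p = 197 is prime and the exponent is (p-1)/2 = 98, so by Euler's criterion 109^98 = (109/197) = +1 or -1 mod 197.
Compute by square-and-multiply:
  98 = 64 + 32 + 2 (binary 1100010)
  Repeated squaring mod 197: 109^1 = 109, 109^2 = 61, 109^4 = 175, 109^8 = 90, 109^16 = 23, 109^32 = 135, 109^64 = 101
  109^98 = 109^64 * 109^32 * 109^2 = 101 * 135 * 61 mod 197
    101 * 135 = 13635 = 42 mod 197
    42 * 61 = 2562 = 1 mod 197
  109^98 = 1 mod 197
Result 1: 109 is a quadratic residue mod 197.
109^98 mod 197 = 1

1


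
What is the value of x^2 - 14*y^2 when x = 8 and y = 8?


x^2 - d*y^2
= 8^2 - 14*8^2
= 64 - 896
= -832

-832


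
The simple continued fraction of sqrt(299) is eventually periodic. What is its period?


Run the CF algorithm for sqrt(299).
a_0 = floor(sqrt(299)) = 17; set m_0=0, q_0=1.
Recurrence: m' = q*a - m,  q' = (d - m'^2)/q,  a' = floor((a_0 + m')/q').
  step 1: m=17, q=10, a=3
  step 2: m=13, q=13, a=2
  step 3: m=13, q=10, a=3
  step 4: m=17, q=1, a=34
a_4 = 2*a_0 = 34, so the period closes here.
sqrt(299) = [17; 3, 2, 3, 34]
Period length = 4

4


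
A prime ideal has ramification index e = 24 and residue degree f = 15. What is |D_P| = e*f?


|D_P| = e * f
= 24 * 15
= 360

360


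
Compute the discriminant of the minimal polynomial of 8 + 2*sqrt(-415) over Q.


The element 8 + 2*sqrt(-415) has minimal polynomial:
x^2 - 16*x + 1724
Discriminant = (-16)^2 - 4*(1724)
= 256 - 6896
= -6640

-6640


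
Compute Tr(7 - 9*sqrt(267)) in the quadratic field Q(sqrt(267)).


Tr(a + b*sqrt(d)) = (a + b*sqrt(d)) + (a - b*sqrt(d)) = 2a
= 2 * (7)
= 14

14


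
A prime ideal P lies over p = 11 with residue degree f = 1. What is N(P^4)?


N(P^a) = p^(a*f)
= 11^(4*1)
= 11^4
= 14641

14641


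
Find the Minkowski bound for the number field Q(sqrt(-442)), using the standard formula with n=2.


d = -442, d mod 4 = 2, so disc(K) = 4d = -1768; |disc(K)| = 1768
Imaginary quadratic field, so n = 2, s = r2 = 1, r1 = 0
M = (n!/n^n) * (4/pi)^s * sqrt(|disc(K)|) = (2!/2^2) * (4/pi)^1 * sqrt(1768)
= 0.5 * 1.273240 * 42.047592
= 26.7683

26.7683


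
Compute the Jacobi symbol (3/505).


Compute (3/505) via quadratic reciprocity:
  reciprocity: (3/505) -> +(505/3)
  reduce: (1/3)
  (1/3) = 1
Product of signs = 1

1


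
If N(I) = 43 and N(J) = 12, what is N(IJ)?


N(IJ) = N(I) * N(J)
= 43 * 12
= 516

516


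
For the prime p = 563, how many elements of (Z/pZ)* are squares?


For prime p, the number of non-zero quadratic residues is (p-1)/2.
= (563-1)/2
= 281

281


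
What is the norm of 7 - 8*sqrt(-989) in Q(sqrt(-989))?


N(a + b*sqrt(d)) = a^2 - d*b^2
= (7)^2 - (-989)*(-8)^2
= 49 + 63296
= 63345

63345


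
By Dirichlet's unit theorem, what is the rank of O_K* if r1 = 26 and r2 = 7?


By Dirichlet's unit theorem:
rank = r1 + r2 - 1
= 26 + 7 - 1
= 32

32


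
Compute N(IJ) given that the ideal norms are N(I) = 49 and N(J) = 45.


N(IJ) = N(I) * N(J)
= 49 * 45
= 2205

2205


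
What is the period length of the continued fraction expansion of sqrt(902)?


Run the CF algorithm for sqrt(902).
a_0 = floor(sqrt(902)) = 30; set m_0=0, q_0=1.
Recurrence: m' = q*a - m,  q' = (d - m'^2)/q,  a' = floor((a_0 + m')/q').
  step 1: m=30, q=2, a=30
  step 2: m=30, q=1, a=60
a_2 = 2*a_0 = 60, so the period closes here.
sqrt(902) = [30; 30, 60]
Period length = 2

2


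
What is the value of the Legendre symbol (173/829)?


p = 829 is prime, so compute (173/829) with the reciprocity algorithm (Jacobi-symbol steps: pull out 2s via (2/n), flip via reciprocity, reduce):
  reciprocity: (173/829) -> +(829/173)
  reduce: (137/173)
  reciprocity: (137/173) -> +(173/137)
  reduce: (36/137)
  pull out 2: (2/137) = +1  (since 137 mod 8 = 1)
  pull out 2: (2/137) = +1  (since 137 mod 8 = 1)
  reciprocity: (9/137) -> +(137/9)
  reduce: (2/9)
  pull out 2: (2/9) = +1  (since 9 mod 8 = 1)
  (1/9) = 1
Product of signs = 1
(173/829) = 1

1


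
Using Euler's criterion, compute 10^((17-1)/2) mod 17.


p = 17 is prime and the exponent is (p-1)/2 = 8, so by Euler's criterion 10^8 = (10/17) = +1 or -1 mod 17.
Compute by square-and-multiply:
  8 = 8 (binary 1000)
  Repeated squaring mod 17: 10^1 = 10, 10^2 = 15, 10^4 = 4, 10^8 = 16
  10^8 = 16 mod 17
Result 16 = p - 1 = -1 mod 17: 10 is a quadratic non-residue mod 17. As a residue in [0, p-1] the value is 16.
10^8 mod 17 = 16

16


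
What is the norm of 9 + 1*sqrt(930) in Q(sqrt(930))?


N(a + b*sqrt(d)) = a^2 - d*b^2
= (9)^2 - (930)*(1)^2
= 81 - 930
= -849

-849


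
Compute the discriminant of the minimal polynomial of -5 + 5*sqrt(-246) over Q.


The element -5 + 5*sqrt(-246) has minimal polynomial:
x^2 + 10*x + 6175
Discriminant = (10)^2 - 4*(6175)
= 100 - 24700
= -24600

-24600


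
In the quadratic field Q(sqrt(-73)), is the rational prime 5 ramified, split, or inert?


K = Q(sqrt(-73)). Since d mod 4 = 3, disc(K) = -292.
Check p | disc: -292 mod 5 = 3.
p does not divide disc. Compute Legendre symbol (d/p):
2^((5-1)/2) mod 5 = -1
(d/p) = -1, so p is inert: (p) stays prime with e=1, f=2, g=1.
Therefore p is inert.

inert


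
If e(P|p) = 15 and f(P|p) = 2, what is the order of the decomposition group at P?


|D_P| = e * f
= 15 * 2
= 30

30


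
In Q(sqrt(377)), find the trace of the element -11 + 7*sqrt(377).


Tr(a + b*sqrt(d)) = (a + b*sqrt(d)) + (a - b*sqrt(d)) = 2a
= 2 * (-11)
= -22

-22


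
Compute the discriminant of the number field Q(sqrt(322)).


For K = Q(sqrt(d)) with d squarefree: disc(K) = d if d = 1 mod 4, and disc(K) = 4d if d = 2 or 3 mod 4.
Here d = 322, and d mod 4 = 2.
d = 2 mod 4, not 1 (O_K = Z[sqrt(d)]), so disc(K) = 4d = 4 * (322) = 1288

1288


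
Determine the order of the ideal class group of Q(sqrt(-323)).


K = Q(sqrt(-323)). d mod 4 = 1, so D = disc(K) = d = -323
h(K) equals the number of primitive reduced positive-definite forms (a, b, c) = a*x^2 + b*x*y + c*y^2 with b^2 - 4ac = D,
where reduced means |b| <= a <= c, with b >= 0 whenever |b| = a or a = c, and primitive means gcd(a, b, c) = 1.
Reduced forces 3a^2 <= |D| = 323, so 1 <= a <= 10; b must have the parity of D, and c = (b^2 - D)/(4a) must be an integer >= a.
Enumerate a = 1..10, b in [-a, a]:
  a=1: (1, 1, 81)  [1]
  a=2: none
  a=3: (3, -1, 27), (3, 1, 27)  [2]
  a=4..8: none
  a=9: (9, 1, 9)  [1]
  a=10: none
Total reduced forms: 1 + 2 + 1 = 4
h = 4

4


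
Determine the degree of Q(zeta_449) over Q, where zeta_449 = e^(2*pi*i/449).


The degree equals Euler's totient phi(449).
449 = 449
phi(449) = 448

448


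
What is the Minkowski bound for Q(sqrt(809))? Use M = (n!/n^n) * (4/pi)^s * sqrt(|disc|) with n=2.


d = 809, d mod 4 = 1, so disc(K) = d = 809; |disc(K)| = 809
Real quadratic field, so n = 2, s = r2 = 0, r1 = 2
M = (n!/n^n) * (4/pi)^s * sqrt(|disc(K)|) = (2!/2^2) * (4/pi)^0 * sqrt(809)
= 0.5 * 1.000000 * 28.442925
= 14.2215

14.2215


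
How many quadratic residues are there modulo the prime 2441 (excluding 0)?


For prime p, the number of non-zero quadratic residues is (p-1)/2.
= (2441-1)/2
= 1220

1220
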